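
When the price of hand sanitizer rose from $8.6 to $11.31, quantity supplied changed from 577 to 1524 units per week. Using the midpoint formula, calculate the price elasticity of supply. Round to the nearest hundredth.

%Δq = (1524 − 577)/[(577 + 1524)/2] = 947/1050.5 ≈ 0.9015.
%Δp = (11.31 − 8.6)/[(8.6 + 11.31)/2] = 2.71/9.955 ≈ 0.2722.
Arc elasticity E = %Δq/%Δp ≈ 0.9015/0.2722 ≈ 3.31.
|E| > 1: supply is elastic over this range.

3.31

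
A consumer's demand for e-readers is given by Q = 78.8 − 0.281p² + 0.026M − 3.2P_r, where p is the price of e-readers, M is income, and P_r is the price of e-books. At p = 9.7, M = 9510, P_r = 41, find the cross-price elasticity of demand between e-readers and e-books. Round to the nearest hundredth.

At the given point, Q = 78.8 − 0.281(9.7)² + 0.026(9510) − 3.2(41) = 78.8 − 26.4393 + 247.26 − 131.2 = 168.4207.
∂Q/∂P_r = −3.2, so E_xy = -3.2·(41/168.4207) ≈ -0.78.
E_xy < 0: the goods are complements.

-0.78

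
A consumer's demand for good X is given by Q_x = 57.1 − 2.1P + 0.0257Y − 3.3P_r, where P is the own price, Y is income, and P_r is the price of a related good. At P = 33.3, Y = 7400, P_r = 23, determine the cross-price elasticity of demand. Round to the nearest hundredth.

Substituting, Q_x = 57.1 − 2.1(33.3) + 0.0257(7400) − 3.3(23) = 57.1 − 69.93 + 190.18 − 75.9 = 101.45.
∂Q_x/∂P_r = −3.3, so E_xy = -3.3·(23/101.45) ≈ -0.75.
E_xy < 0: the goods are complements.

-0.75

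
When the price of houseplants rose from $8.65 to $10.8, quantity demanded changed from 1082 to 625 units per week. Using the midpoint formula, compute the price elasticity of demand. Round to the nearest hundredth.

%Δq = (625 − 1082)/[(1082 + 625)/2] = -457/853.5 ≈ -0.5354.
%Δp = (10.8 − 8.65)/[(8.65 + 10.8)/2] = 2.15/9.725 ≈ 0.2211.
Arc elasticity E = %Δq/%Δp ≈ -0.5354/0.2211 ≈ -2.42.
|E| > 1: demand is elastic over this range.

-2.42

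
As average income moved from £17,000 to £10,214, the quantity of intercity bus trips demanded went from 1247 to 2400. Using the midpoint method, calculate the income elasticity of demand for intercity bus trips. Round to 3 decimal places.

%ΔQ = (2400 − 1247)/[(1247+2400)/2] = 1153/1823.5 ≈ 0.6323.
%ΔY = (10,214 − 17,000)/[(17,000+10,214)/2] = -6786/13607 ≈ -0.4987.
E_I = %ΔQ/%ΔY ≈ -1.268.
E_I < 0: inferior good.

-1.268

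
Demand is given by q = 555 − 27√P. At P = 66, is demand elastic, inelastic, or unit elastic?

inelastic

At P = 66, q = 335.651.
dq/dP = −27/(2√P) = −27/(2·8.124).
Point elasticity E = (dq/dP)·(P/q) = -1.6617 × 66/335.651 ≈ -0.327.
|E| ≈ 0.327 < 1, so demand is inelastic.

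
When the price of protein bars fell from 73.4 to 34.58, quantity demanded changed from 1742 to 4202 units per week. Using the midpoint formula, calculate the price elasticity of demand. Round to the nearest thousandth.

-1.151

%Δq = (4202 − 1742)/[(1742 + 4202)/2] = 2460/2972 ≈ 0.8277.
%Δp = (34.58 − 73.4)/[(73.4 + 34.58)/2] = -38.82/53.99 ≈ -0.7190.
Arc elasticity E = %Δq/%Δp ≈ 0.8277/-0.7190 ≈ -1.151.
|E| > 1: demand is elastic over this range.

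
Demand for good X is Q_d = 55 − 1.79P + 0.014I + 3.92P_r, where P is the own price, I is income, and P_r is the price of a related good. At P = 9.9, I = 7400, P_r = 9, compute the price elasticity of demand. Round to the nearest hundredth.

First evaluate Q_d: 55 − 1.79(9.9) + 0.014(7400) + 3.92(9) = 55 − 17.721 + 103.6 + 35.28 = 176.159.
∂Q_d/∂P = −1.79, so E_p = (−1.79)·(9.9/176.159) ≈ -0.10.
|E_p| < 1: demand is inelastic.

-0.10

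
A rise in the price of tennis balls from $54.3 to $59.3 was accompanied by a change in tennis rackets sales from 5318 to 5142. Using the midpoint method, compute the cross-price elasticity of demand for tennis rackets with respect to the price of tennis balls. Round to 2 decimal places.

-0.38

%ΔQ_x = (5142 − 5318)/[(5318+5142)/2] = -176/5230 ≈ -0.0337.
%ΔP_y = (59.3 − 54.3)/[(54.3+59.3)/2] ≈ 0.0880.
E_xy = -0.0337/0.0880 ≈ -0.38.
E_xy < 0, so tennis rackets and tennis balls are complements.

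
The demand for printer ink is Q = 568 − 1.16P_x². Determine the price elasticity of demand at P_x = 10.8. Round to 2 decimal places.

-0.63

At P_x = 10.8, Q = 432.6976.
dQ/dP_x = −2·1.16·P_x = −25.056.
Point elasticity E = (dQ/dP_x)·(P_x/Q) = -25.056 × 10.8/432.6976 ≈ -0.63.
|E| < 1, so demand is inelastic at this price.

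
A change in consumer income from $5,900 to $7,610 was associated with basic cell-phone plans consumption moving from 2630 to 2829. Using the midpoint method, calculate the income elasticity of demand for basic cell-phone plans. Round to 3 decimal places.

0.288

%ΔQ = (2829 − 2630)/[(2630+2829)/2] = 199/2729.5 ≈ 0.0729.
%ΔI = (7,610 − 5,900)/[(5,900+7,610)/2] = 1710/6755 ≈ 0.2531.
E_I = %ΔQ/%ΔI ≈ 0.288.
E_I ∈ (0,1): normal good (necessity).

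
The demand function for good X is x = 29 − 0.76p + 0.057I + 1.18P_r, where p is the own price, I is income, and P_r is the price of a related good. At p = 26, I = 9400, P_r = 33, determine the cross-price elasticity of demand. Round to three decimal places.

x = 29 − 0.76(26) + 0.057(9400) + 1.18(33) = 29 − 19.76 + 535.8 + 38.94 = 583.98.
∂x/∂P_r = +1.18, so E_xy = 1.18·(33/583.98) ≈ 0.067.
E_xy > 0: the goods are substitutes.

0.067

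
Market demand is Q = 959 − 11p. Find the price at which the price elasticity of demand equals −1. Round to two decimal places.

43.59

For linear demand Q = a − bp, E = −bp/(a − bp). |E| = 1 ⇒ bp = a − bp ⇒ p = a/(2b).
p = 959/(2·11) ≈ 43.59.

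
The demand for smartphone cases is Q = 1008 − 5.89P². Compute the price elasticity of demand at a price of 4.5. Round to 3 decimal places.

At P = 4.5, Q = 888.7275.
dQ/dP = −2·5.89·P = −53.01.
Point elasticity E = (dQ/dP)·(P/Q) = -53.01 × 4.5/888.7275 ≈ -0.268.
|E| < 1, so demand is inelastic at this price.

-0.268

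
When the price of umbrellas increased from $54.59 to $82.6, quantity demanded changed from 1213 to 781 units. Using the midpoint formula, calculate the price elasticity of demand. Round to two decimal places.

-1.06

%ΔQ = (781 − 1213)/[(1213 + 781)/2] = -432/997 ≈ -0.4333.
%ΔP = (82.6 − 54.59)/[(54.59 + 82.6)/2] = 28.01/68.595 ≈ 0.4083.
Arc elasticity E = %ΔQ/%ΔP ≈ -0.4333/0.4083 ≈ -1.06.
|E| > 1: demand is elastic over this range.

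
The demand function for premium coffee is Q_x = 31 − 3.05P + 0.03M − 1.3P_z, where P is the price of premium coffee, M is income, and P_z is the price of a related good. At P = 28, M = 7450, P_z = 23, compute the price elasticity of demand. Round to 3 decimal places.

Substituting, Q_x = 31 − 3.05(28) + 0.03(7450) − 1.3(23) = 31 − 85.4 + 223.5 − 29.9 = 139.2.
∂Q_x/∂P = −3.05, so E_p = (−3.05)·(28/139.2) ≈ -0.614.
|E_p| < 1: demand is inelastic.

-0.614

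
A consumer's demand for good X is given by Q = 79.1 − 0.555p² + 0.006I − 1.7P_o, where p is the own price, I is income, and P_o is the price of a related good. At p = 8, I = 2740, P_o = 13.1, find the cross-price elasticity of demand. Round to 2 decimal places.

-0.59

Q = 79.1 − 0.555(8)² + 0.006(2740) − 1.7(13.1) = 79.1 − 35.52 + 16.44 − 22.27 = 37.75.
∂Q/∂P_o = −1.7, so E_xy = -1.7·(13.1/37.75) ≈ -0.59.
E_xy < 0: the goods are complements.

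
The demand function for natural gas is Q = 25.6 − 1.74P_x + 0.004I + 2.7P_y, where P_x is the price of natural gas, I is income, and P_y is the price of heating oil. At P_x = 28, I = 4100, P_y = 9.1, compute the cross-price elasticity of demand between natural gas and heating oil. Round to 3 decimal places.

1.376

At the given point, Q = 25.6 − 1.74(28) + 0.004(4100) + 2.7(9.1) = 25.6 − 48.72 + 16.4 + 24.57 = 17.85.
∂Q/∂P_y = +2.7, so E_xy = 2.7·(9.1/17.85) ≈ 1.376.
E_xy > 0: the goods are substitutes.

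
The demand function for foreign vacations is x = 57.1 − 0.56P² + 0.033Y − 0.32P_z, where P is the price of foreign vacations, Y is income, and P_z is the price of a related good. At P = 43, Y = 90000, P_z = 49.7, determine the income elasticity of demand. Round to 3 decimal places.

1.503

First evaluate x: 57.1 − 0.56(43)² + 0.033(90000) − 0.32(49.7) = 57.1 − 1035.44 + 2970 − 15.904 = 1975.756.
∂x/∂Y = +0.033, so E_I = 0.033·(90000/1975.756) ≈ 1.503.
E_I > 1: normal good (luxury).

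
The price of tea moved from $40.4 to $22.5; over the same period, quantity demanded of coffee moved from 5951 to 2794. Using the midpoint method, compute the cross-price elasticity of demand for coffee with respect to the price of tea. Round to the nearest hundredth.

%ΔQ_x = (2794 − 5951)/[(5951+2794)/2] = -3157/4372.5 ≈ -0.7220.
%ΔP_y = (22.5 − 40.4)/[(40.4+22.5)/2] ≈ -0.5692.
E_xy = -0.7220/-0.5692 ≈ 1.27.
E_xy > 0, so coffee and tea are substitutes.

1.27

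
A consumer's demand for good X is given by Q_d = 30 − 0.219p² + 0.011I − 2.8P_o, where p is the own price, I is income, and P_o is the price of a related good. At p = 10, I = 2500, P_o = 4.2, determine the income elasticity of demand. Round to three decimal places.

Substituting, Q_d = 30 − 0.219(10)² + 0.011(2500) − 2.8(4.2) = 30 − 21.9 + 27.5 − 11.76 = 23.84.
∂Q_d/∂I = +0.011, so E_I = 0.011·(2500/23.84) ≈ 1.154.
E_I > 1: normal good (luxury).

1.154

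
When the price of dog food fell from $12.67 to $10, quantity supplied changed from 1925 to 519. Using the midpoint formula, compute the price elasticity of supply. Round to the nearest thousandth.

%ΔQ = (519 − 1925)/[(1925 + 519)/2] = -1406/1222 ≈ -1.1506.
%ΔP = (10 − 12.67)/[(12.67 + 10)/2] = -2.67/11.335 ≈ -0.2356.
Arc elasticity E = %ΔQ/%ΔP ≈ -1.1506/-0.2356 ≈ 4.885.
|E| > 1: supply is elastic over this range.

4.885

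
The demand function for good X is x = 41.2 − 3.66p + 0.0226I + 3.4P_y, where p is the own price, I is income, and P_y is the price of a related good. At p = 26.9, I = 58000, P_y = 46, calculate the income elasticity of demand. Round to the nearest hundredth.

0.93

First evaluate x: 41.2 − 3.66(26.9) + 0.0226(58000) + 3.4(46) = 41.2 − 98.454 + 1310.8 + 156.4 = 1409.946.
∂x/∂I = +0.0226, so E_I = 0.0226·(58000/1409.946) ≈ 0.93.
E_I ∈ (0,1): normal good (necessity).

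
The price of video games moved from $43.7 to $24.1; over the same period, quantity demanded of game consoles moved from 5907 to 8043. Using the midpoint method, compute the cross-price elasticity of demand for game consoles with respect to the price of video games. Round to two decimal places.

-0.53

%ΔQ_x = (8043 − 5907)/[(5907+8043)/2] = 2136/6975 ≈ 0.3062.
%ΔP_y = (24.1 − 43.7)/[(43.7+24.1)/2] ≈ -0.5782.
E_xy = 0.3062/-0.5782 ≈ -0.53.
E_xy < 0, so game consoles and video games are complements.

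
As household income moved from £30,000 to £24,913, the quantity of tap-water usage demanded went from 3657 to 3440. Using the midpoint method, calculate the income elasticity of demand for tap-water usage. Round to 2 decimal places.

0.33

%ΔQ = (3440 − 3657)/[(3657+3440)/2] = -217/3548.5 ≈ -0.0612.
%ΔI = (24,913 − 30,000)/[(30,000+24,913)/2] = -5087/27456.5 ≈ -0.1853.
E_I = %ΔQ/%ΔI ≈ 0.33.
E_I ∈ (0,1): normal good (necessity).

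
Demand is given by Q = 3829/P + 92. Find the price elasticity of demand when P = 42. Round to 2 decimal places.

At P = 42, Q = 183.1667.
dQ/dP = −3829/P² = −2.1706.
Point elasticity E = (dQ/dP)·(P/Q) = -2.1706 × 42/183.1667 ≈ -0.50.
|E| < 1, so demand is inelastic at this price.

-0.50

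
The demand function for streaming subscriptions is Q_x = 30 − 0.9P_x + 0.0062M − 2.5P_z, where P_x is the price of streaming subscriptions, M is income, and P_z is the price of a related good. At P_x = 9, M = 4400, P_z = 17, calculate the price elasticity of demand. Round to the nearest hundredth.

Substituting, Q_x = 30 − 0.9(9) + 0.0062(4400) − 2.5(17) = 30 − 8.1 + 27.28 − 42.5 = 6.68.
∂Q_x/∂P_x = −0.9, so E_p = (−0.9)·(9/6.68) ≈ -1.21.
|E_p| > 1: demand is elastic.

-1.21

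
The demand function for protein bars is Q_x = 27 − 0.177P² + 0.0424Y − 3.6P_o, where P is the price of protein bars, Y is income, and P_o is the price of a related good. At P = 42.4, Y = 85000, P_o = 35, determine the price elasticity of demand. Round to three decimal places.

Evaluating quantity at (P, Y, P_o) gives Q_x = 27 − 0.177(42.4)² + 0.0424(85000) − 3.6(35) = 27 − 318.2035 + 3604 − 126 = 3186.7965.
∂Q_x/∂P = −2·0.177·P = -15.0096, so E_p = -15.0096·(42.4/3186.7965) ≈ -0.200.
|E_p| < 1: demand is inelastic.

-0.200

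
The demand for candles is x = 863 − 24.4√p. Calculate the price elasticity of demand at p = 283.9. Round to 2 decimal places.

At p = 283.9, x = 451.8763.
dx/dp = −24.4/(2√p) = −24.4/(2·16.8493).
Point elasticity E = (dx/dp)·(p/x) = -0.7241 × 283.9/451.8763 ≈ -0.45.
|E| < 1, so demand is inelastic at this price.

-0.45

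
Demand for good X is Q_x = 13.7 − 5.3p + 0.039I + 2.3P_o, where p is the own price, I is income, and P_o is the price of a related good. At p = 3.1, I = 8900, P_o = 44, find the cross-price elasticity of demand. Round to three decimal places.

At the given point, Q_x = 13.7 − 5.3(3.1) + 0.039(8900) + 2.3(44) = 13.7 − 16.43 + 347.1 + 101.2 = 445.57.
∂Q_x/∂P_o = +2.3, so E_xy = 2.3·(44/445.57) ≈ 0.227.
E_xy > 0: the goods are substitutes.

0.227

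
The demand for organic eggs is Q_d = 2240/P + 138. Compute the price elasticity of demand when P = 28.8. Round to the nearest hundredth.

-0.36

At P = 28.8, Q_d = 215.7778.
dQ_d/dP = −2240/P² = −2.7006.
Point elasticity E = (dQ_d/dP)·(P/Q_d) = -2.7006 × 28.8/215.7778 ≈ -0.36.
|E| < 1, so demand is inelastic at this price.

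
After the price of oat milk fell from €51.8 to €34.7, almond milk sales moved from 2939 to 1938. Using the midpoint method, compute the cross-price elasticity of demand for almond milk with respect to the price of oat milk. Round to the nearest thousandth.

1.038

%ΔQ_x = (1938 − 2939)/[(2939+1938)/2] = -1001/2438.5 ≈ -0.4105.
%ΔP_y = (34.7 − 51.8)/[(51.8+34.7)/2] ≈ -0.3954.
E_xy = -0.4105/-0.3954 ≈ 1.038.
E_xy > 0, so almond milk and oat milk are substitutes.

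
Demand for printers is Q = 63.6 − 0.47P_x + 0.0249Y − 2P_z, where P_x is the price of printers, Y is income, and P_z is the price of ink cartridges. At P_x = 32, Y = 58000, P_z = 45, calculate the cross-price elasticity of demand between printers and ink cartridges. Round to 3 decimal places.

Q = 63.6 − 0.47(32) + 0.0249(58000) − 2(45) = 63.6 − 15.04 + 1444.2 − 90 = 1402.76.
∂Q/∂P_z = −2, so E_xy = -2·(45/1402.76) ≈ -0.064.
E_xy < 0: the goods are complements.

-0.064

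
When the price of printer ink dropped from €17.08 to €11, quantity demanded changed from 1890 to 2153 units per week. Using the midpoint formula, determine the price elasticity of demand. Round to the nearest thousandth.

-0.300

%ΔQ = (2153 − 1890)/[(1890 + 2153)/2] = 263/2021.5 ≈ 0.1301.
%ΔP = (11 − 17.08)/[(17.08 + 11)/2] = -6.08/14.04 ≈ -0.4330.
Arc elasticity E = %ΔQ/%ΔP ≈ 0.1301/-0.4330 ≈ -0.300.
|E| < 1: demand is inelastic over this range.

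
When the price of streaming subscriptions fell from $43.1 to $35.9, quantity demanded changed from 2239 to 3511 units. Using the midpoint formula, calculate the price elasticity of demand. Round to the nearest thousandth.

-2.427

%ΔQ = (3511 − 2239)/[(2239 + 3511)/2] = 1272/2875 ≈ 0.4424.
%Δp = (35.9 − 43.1)/[(43.1 + 35.9)/2] = -7.2/39.5 ≈ -0.1823.
Arc elasticity E = %ΔQ/%Δp ≈ 0.4424/-0.1823 ≈ -2.427.
|E| > 1: demand is elastic over this range.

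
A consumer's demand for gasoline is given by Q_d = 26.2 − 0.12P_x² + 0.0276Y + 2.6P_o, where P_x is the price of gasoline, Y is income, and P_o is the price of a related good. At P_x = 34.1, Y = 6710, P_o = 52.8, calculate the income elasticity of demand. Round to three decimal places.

0.886

At the given point, Q_d = 26.2 − 0.12(34.1)² + 0.0276(6710) + 2.6(52.8) = 26.2 − 139.5372 + 185.196 + 137.28 = 209.1388.
∂Q_d/∂Y = +0.0276, so E_I = 0.0276·(6710/209.1388) ≈ 0.886.
E_I ∈ (0,1): normal good (necessity).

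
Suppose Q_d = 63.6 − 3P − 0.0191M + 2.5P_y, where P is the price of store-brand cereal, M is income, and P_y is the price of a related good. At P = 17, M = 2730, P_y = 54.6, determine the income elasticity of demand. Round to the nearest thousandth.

-0.538

Q_d = 63.6 − 3(17) − 0.0191(2730) + 2.5(54.6) = 63.6 − 51 − 52.143 + 136.5 = 96.957.
∂Q_d/∂M = −0.0191, so E_I = -0.0191·(2730/96.957) ≈ -0.538.
E_I < 0: inferior good.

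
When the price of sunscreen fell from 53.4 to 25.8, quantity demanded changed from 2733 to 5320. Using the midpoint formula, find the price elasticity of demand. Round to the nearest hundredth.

%Δq = (5320 − 2733)/[(2733 + 5320)/2] = 2587/4026.5 ≈ 0.6425.
%ΔP = (25.8 − 53.4)/[(53.4 + 25.8)/2] = -27.6/39.6 ≈ -0.6970.
Arc elasticity E = %Δq/%ΔP ≈ 0.6425/-0.6970 ≈ -0.92.
|E| < 1: demand is inelastic over this range.

-0.92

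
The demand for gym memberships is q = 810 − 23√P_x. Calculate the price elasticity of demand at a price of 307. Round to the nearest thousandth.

At P_x = 307, q = 407.0074.
dq/dP_x = −23/(2√P_x) = −23/(2·17.5214).
Point elasticity E = (dq/dP_x)·(P_x/q) = -0.6563 × 307/407.0074 ≈ -0.495.
|E| < 1, so demand is inelastic at this price.

-0.495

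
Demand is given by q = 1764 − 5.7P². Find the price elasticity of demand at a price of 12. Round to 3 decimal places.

At P = 12, q = 943.2.
dq/dP = −2·5.7·P = −136.8.
Point elasticity E = (dq/dP)·(P/q) = -136.8 × 12/943.2 ≈ -1.740.
|E| > 1, so demand is elastic at this price.

-1.740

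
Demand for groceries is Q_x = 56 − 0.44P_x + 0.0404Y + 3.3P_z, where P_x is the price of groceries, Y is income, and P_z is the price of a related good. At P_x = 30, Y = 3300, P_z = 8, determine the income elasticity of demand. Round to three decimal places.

Q_x = 56 − 0.44(30) + 0.0404(3300) + 3.3(8) = 56 − 13.2 + 133.32 + 26.4 = 202.52.
∂Q_x/∂Y = +0.0404, so E_I = 0.0404·(3300/202.52) ≈ 0.658.
E_I ∈ (0,1): normal good (necessity).

0.658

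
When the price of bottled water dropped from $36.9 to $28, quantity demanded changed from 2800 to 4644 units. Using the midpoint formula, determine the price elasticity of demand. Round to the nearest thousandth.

%ΔQ = (4644 − 2800)/[(2800 + 4644)/2] = 1844/3722 ≈ 0.4954.
%Δp = (28 − 36.9)/[(36.9 + 28)/2] = -8.9/32.45 ≈ -0.2743.
Arc elasticity E = %ΔQ/%Δp ≈ 0.4954/-0.2743 ≈ -1.806.
|E| > 1: demand is elastic over this range.

-1.806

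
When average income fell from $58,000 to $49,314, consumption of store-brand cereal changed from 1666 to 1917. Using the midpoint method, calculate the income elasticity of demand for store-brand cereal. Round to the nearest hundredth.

%ΔQ = (1917 − 1666)/[(1666+1917)/2] = 251/1791.5 ≈ 0.1401.
%ΔI = (49,314 − 58,000)/[(58,000+49,314)/2] = -8686/53657 ≈ -0.1619.
E_I = %ΔQ/%ΔI ≈ -0.87.
E_I < 0: inferior good.

-0.87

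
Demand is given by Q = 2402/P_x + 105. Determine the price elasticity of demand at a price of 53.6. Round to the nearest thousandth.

At P_x = 53.6, Q = 149.8134.
dQ/dP_x = −2402/P_x² = −0.8361.
Point elasticity E = (dQ/dP_x)·(P_x/Q) = -0.8361 × 53.6/149.8134 ≈ -0.299.
|E| < 1, so demand is inelastic at this price.

-0.299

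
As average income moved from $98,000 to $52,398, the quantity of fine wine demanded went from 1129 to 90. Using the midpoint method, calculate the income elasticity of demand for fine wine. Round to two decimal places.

%ΔQ = (90 − 1129)/[(1129+90)/2] = -1039/609.5 ≈ -1.7047.
%ΔM = (52,398 − 98,000)/[(98,000+52,398)/2] = -45602/75199 ≈ -0.6064.
E_I = %ΔQ/%ΔM ≈ 2.81.
E_I > 1: normal good (luxury).

2.81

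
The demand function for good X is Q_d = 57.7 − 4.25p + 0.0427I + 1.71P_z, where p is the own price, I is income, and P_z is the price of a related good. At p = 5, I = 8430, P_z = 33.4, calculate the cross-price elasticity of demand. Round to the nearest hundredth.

Substituting, Q_d = 57.7 − 4.25(5) + 0.0427(8430) + 1.71(33.4) = 57.7 − 21.25 + 359.961 + 57.114 = 453.525.
∂Q_d/∂P_z = +1.71, so E_xy = 1.71·(33.4/453.525) ≈ 0.13.
E_xy > 0: the goods are substitutes.

0.13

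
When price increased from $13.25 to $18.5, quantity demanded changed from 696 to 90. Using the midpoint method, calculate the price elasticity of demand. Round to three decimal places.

%Δq = (90 − 696)/[(696 + 90)/2] = -606/393 ≈ -1.5420.
%ΔP = (18.5 − 13.25)/[(13.25 + 18.5)/2] = 5.25/15.875 ≈ 0.3307.
Arc elasticity E = %Δq/%ΔP ≈ -1.5420/0.3307 ≈ -4.663.
|E| > 1: demand is elastic over this range.

-4.663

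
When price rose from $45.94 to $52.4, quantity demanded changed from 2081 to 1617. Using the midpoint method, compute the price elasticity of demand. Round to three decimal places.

%ΔQ = (1617 − 2081)/[(2081 + 1617)/2] = -464/1849 ≈ -0.2509.
%ΔP = (52.4 − 45.94)/[(45.94 + 52.4)/2] = 6.46/49.17 ≈ 0.1314.
Arc elasticity E = %ΔQ/%ΔP ≈ -0.2509/0.1314 ≈ -1.910.
|E| > 1: demand is elastic over this range.

-1.910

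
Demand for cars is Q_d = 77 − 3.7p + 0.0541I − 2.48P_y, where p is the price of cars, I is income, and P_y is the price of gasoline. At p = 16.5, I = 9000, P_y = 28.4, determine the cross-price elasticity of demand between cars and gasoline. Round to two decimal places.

First evaluate Q_d: 77 − 3.7(16.5) + 0.0541(9000) − 2.48(28.4) = 77 − 61.05 + 486.9 − 70.432 = 432.418.
∂Q_d/∂P_y = −2.48, so E_xy = -2.48·(28.4/432.418) ≈ -0.16.
E_xy < 0: the goods are complements.

-0.16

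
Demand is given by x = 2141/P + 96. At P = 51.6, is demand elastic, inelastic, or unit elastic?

inelastic

At P = 51.6, x = 137.4922.
dx/dP = −2141/P² = −0.8041.
Point elasticity E = (dx/dP)·(P/x) = -0.8041 × 51.6/137.4922 ≈ -0.302.
|E| ≈ 0.302 < 1, so demand is inelastic.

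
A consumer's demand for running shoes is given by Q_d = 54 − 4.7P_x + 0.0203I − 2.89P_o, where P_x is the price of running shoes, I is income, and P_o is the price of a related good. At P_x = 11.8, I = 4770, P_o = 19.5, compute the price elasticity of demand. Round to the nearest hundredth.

-1.42

At the given point, Q_d = 54 − 4.7(11.8) + 0.0203(4770) − 2.89(19.5) = 54 − 55.46 + 96.831 − 56.355 = 39.016.
∂Q_d/∂P_x = −4.7, so E_p = (−4.7)·(11.8/39.016) ≈ -1.42.
|E_p| > 1: demand is elastic.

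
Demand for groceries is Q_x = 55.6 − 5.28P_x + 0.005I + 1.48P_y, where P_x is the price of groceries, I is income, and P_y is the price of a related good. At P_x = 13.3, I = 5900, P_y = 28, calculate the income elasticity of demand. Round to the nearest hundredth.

0.52

Substituting, Q_x = 55.6 − 5.28(13.3) + 0.005(5900) + 1.48(28) = 55.6 − 70.224 + 29.5 + 41.44 = 56.316.
∂Q_x/∂I = +0.005, so E_I = 0.005·(5900/56.316) ≈ 0.52.
E_I ∈ (0,1): normal good (necessity).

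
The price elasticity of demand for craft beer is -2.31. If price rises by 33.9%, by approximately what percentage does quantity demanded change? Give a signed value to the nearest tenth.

%ΔQ ≈ E × %ΔP = (-2.31) × (33.9%) ≈ -78.3%.

-78.3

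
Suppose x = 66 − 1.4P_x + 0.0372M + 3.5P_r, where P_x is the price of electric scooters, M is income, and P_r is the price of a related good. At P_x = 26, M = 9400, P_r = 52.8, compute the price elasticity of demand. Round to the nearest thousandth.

-0.065

Substituting, x = 66 − 1.4(26) + 0.0372(9400) + 3.5(52.8) = 66 − 36.4 + 349.68 + 184.8 = 564.08.
∂x/∂P_x = −1.4, so E_p = (−1.4)·(26/564.08) ≈ -0.065.
|E_p| < 1: demand is inelastic.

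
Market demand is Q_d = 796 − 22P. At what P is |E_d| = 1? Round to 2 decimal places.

18.09

For linear demand Q_d = a − bP, E = −bP/(a − bP). |E| = 1 ⇒ bP = a − bP ⇒ P = a/(2b).
P = 796/(2·22) ≈ 18.09.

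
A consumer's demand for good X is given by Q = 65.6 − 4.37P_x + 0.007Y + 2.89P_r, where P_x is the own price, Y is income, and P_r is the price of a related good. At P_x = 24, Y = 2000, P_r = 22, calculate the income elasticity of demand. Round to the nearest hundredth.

0.37

Evaluating quantity at (P_x, Y, P_r) gives Q = 65.6 − 4.37(24) + 0.007(2000) + 2.89(22) = 65.6 − 104.88 + 14 + 63.58 = 38.3.
∂Q/∂Y = +0.007, so E_I = 0.007·(2000/38.3) ≈ 0.37.
E_I ∈ (0,1): normal good (necessity).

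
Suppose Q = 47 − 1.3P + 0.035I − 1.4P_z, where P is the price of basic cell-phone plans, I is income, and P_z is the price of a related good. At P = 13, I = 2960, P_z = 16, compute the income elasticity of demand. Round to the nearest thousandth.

Substituting, Q = 47 − 1.3(13) + 0.035(2960) − 1.4(16) = 47 − 16.9 + 103.6 − 22.4 = 111.3.
∂Q/∂I = +0.035, so E_I = 0.035·(2960/111.3) ≈ 0.931.
E_I ∈ (0,1): normal good (necessity).

0.931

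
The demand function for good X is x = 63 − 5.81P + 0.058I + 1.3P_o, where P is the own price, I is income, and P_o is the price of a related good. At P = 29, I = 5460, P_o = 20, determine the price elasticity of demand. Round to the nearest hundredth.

First evaluate x: 63 − 5.81(29) + 0.058(5460) + 1.3(20) = 63 − 168.49 + 316.68 + 26 = 237.19.
∂x/∂P = −5.81, so E_p = (−5.81)·(29/237.19) ≈ -0.71.
|E_p| < 1: demand is inelastic.

-0.71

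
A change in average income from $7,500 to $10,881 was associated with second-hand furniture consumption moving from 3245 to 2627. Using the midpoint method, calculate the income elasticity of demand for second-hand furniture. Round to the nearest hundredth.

-0.57

%ΔQ = (2627 − 3245)/[(3245+2627)/2] = -618/2936 ≈ -0.2105.
%ΔI = (10,881 − 7,500)/[(7,500+10,881)/2] = 3381/9190.5 ≈ 0.3679.
E_I = %ΔQ/%ΔI ≈ -0.57.
E_I < 0: inferior good.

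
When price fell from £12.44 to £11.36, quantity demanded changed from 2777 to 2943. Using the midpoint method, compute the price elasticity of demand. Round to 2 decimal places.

%ΔQ = (2943 − 2777)/[(2777 + 2943)/2] = 166/2860 ≈ 0.0580.
%ΔP = (11.36 − 12.44)/[(12.44 + 11.36)/2] = -1.08/11.9 ≈ -0.0908.
Arc elasticity E = %ΔQ/%ΔP ≈ 0.0580/-0.0908 ≈ -0.64.
|E| < 1: demand is inelastic over this range.

-0.64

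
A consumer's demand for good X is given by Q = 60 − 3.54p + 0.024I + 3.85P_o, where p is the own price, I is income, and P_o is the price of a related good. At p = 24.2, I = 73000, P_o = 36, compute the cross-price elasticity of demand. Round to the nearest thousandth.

Q = 60 − 3.54(24.2) + 0.024(73000) + 3.85(36) = 60 − 85.668 + 1752 + 138.6 = 1864.932.
∂Q/∂P_o = +3.85, so E_xy = 3.85·(36/1864.932) ≈ 0.074.
E_xy > 0: the goods are substitutes.

0.074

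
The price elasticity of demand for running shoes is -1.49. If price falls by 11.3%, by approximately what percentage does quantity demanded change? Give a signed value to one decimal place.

%ΔQ ≈ E × %ΔP = (-1.49) × (-11.3%) ≈ 16.8%.

16.8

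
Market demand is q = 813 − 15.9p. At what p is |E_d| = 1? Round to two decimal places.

25.57

For linear demand q = a − bp, E = −bp/(a − bp). |E| = 1 ⇒ bp = a − bp ⇒ p = a/(2b).
p = 813/(2·15.9) ≈ 25.57.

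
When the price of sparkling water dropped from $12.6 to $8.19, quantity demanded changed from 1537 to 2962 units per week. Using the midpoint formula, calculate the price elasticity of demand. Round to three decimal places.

%Δq = (2962 − 1537)/[(1537 + 2962)/2] = 1425/2249.5 ≈ 0.6335.
%ΔP = (8.19 − 12.6)/[(12.6 + 8.19)/2] = -4.41/10.395 ≈ -0.4242.
Arc elasticity E = %Δq/%ΔP ≈ 0.6335/-0.4242 ≈ -1.493.
|E| > 1: demand is elastic over this range.

-1.493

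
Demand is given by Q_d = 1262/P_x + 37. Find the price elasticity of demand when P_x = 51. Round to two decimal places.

At P_x = 51, Q_d = 61.7451.
dQ_d/dP_x = −1262/P_x² = −0.4852.
Point elasticity E = (dQ_d/dP_x)·(P_x/Q_d) = -0.4852 × 51/61.7451 ≈ -0.40.
|E| < 1, so demand is inelastic at this price.

-0.40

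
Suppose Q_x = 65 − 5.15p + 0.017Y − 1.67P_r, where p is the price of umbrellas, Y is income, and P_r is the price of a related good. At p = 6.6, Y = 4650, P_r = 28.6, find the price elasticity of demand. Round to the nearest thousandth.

-0.546

Substituting, Q_x = 65 − 5.15(6.6) + 0.017(4650) − 1.67(28.6) = 65 − 33.99 + 79.05 − 47.762 = 62.298.
∂Q_x/∂p = −5.15, so E_p = (−5.15)·(6.6/62.298) ≈ -0.546.
|E_p| < 1: demand is inelastic.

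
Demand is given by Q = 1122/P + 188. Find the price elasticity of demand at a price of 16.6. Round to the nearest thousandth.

At P = 16.6, Q = 255.5904.
dQ/dP = −1122/P² = −4.0717.
Point elasticity E = (dQ/dP)·(P/Q) = -4.0717 × 16.6/255.5904 ≈ -0.264.
|E| < 1, so demand is inelastic at this price.

-0.264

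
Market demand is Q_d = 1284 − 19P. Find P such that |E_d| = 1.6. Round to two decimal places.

41.59

Set −bP/(a − bP) = −1.6 ⇒ bP = 1.6(a − bP) ⇒ bP(1+1.6) = 1.6·a.
P = 1.6·1284/(19·2.6) ≈ 41.59.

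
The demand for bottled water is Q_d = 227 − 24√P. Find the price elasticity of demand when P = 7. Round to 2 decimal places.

At P = 7, Q_d = 163.502.
dQ_d/dP = −24/(2√P) = −24/(2·2.6458).
Point elasticity E = (dQ_d/dP)·(P/Q_d) = -4.5356 × 7/163.502 ≈ -0.19.
|E| < 1, so demand is inelastic at this price.

-0.19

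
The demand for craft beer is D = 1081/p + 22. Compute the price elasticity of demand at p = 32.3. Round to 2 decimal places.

At p = 32.3, D = 55.4675.
dD/dp = −1081/p² = −1.0361.
Point elasticity E = (dD/dp)·(p/D) = -1.0361 × 32.3/55.4675 ≈ -0.60.
|E| < 1, so demand is inelastic at this price.

-0.60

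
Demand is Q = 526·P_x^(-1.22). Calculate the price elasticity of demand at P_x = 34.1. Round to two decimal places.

For a Cobb–Douglas (constant-elasticity) form Q = A·P_x^α·…, the elasticity with respect to P_x equals the exponent α at every point.
Here the exponent on P_x is -1.22, so the price elasticity of demand is -1.22.

-1.22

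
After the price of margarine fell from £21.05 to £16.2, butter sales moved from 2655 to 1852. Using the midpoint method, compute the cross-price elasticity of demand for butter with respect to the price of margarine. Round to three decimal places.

%ΔQ_x = (1852 − 2655)/[(2655+1852)/2] = -803/2253.5 ≈ -0.3563.
%ΔP_y = (16.2 − 21.05)/[(21.05+16.2)/2] ≈ -0.2604.
E_xy = -0.3563/-0.2604 ≈ 1.368.
E_xy > 0, so butter and margarine are substitutes.

1.368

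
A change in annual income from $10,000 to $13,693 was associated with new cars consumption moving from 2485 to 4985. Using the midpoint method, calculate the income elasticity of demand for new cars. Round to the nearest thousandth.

2.147

%ΔQ = (4985 − 2485)/[(2485+4985)/2] = 2500/3735 ≈ 0.6693.
%ΔI = (13,693 − 10,000)/[(10,000+13,693)/2] = 3693/11846.5 ≈ 0.3117.
E_I = %ΔQ/%ΔI ≈ 2.147.
E_I > 1: normal good (luxury).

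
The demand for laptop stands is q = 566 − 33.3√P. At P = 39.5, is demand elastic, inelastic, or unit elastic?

inelastic

At P = 39.5, q = 356.7127.
dq/dP = −33.3/(2√P) = −33.3/(2·6.2849).
Point elasticity E = (dq/dP)·(P/q) = -2.6492 × 39.5/356.7127 ≈ -0.293.
|E| ≈ 0.293 < 1, so demand is inelastic.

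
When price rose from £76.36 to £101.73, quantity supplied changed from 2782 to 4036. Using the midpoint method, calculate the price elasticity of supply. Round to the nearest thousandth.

1.291

%ΔQ = (4036 − 2782)/[(2782 + 4036)/2] = 1254/3409 ≈ 0.3678.
%Δp = (101.73 − 76.36)/[(76.36 + 101.73)/2] = 25.37/89.045 ≈ 0.2849.
Arc elasticity E = %ΔQ/%Δp ≈ 0.3678/0.2849 ≈ 1.291.
|E| > 1: supply is elastic over this range.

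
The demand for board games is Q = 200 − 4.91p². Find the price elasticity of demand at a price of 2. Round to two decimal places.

At p = 2, Q = 180.36.
dQ/dp = −2·4.91·p = −19.64.
Point elasticity E = (dQ/dp)·(p/Q) = -19.64 × 2/180.36 ≈ -0.22.
|E| < 1, so demand is inelastic at this price.

-0.22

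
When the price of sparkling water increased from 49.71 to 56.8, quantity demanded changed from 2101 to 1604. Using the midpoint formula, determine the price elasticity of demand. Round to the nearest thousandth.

%Δq = (1604 − 2101)/[(2101 + 1604)/2] = -497/1852.5 ≈ -0.2683.
%Δp = (56.8 − 49.71)/[(49.71 + 56.8)/2] = 7.09/53.255 ≈ 0.1331.
Arc elasticity E = %Δq/%Δp ≈ -0.2683/0.1331 ≈ -2.015.
|E| > 1: demand is elastic over this range.

-2.015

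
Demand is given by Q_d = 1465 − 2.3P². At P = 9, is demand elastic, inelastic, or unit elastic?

inelastic

At P = 9, Q_d = 1278.7.
dQ_d/dP = −2·2.3·P = −41.4.
Point elasticity E = (dQ_d/dP)·(P/Q_d) = -41.4 × 9/1278.7 ≈ -0.291.
|E| ≈ 0.291 < 1, so demand is inelastic.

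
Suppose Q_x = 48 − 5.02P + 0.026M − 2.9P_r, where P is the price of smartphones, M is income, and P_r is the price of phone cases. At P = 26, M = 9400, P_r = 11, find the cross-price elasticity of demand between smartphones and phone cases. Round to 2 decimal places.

Evaluating quantity at (P, M, P_r) gives Q_x = 48 − 5.02(26) + 0.026(9400) − 2.9(11) = 48 − 130.52 + 244.4 − 31.9 = 129.98.
∂Q_x/∂P_r = −2.9, so E_xy = -2.9·(11/129.98) ≈ -0.25.
E_xy < 0: the goods are complements.

-0.25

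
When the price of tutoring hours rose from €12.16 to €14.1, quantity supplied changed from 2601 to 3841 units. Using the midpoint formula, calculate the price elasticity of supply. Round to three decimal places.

2.606

%ΔQ = (3841 − 2601)/[(2601 + 3841)/2] = 1240/3221 ≈ 0.3850.
%Δp = (14.1 − 12.16)/[(12.16 + 14.1)/2] = 1.94/13.13 ≈ 0.1478.
Arc elasticity E = %ΔQ/%Δp ≈ 0.3850/0.1478 ≈ 2.606.
|E| > 1: supply is elastic over this range.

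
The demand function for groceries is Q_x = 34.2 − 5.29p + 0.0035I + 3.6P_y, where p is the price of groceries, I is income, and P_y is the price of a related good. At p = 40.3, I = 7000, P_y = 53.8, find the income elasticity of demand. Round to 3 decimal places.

First evaluate Q_x: 34.2 − 5.29(40.3) + 0.0035(7000) + 3.6(53.8) = 34.2 − 213.187 + 24.5 + 193.68 = 39.193.
∂Q_x/∂I = +0.0035, so E_I = 0.0035·(7000/39.193) ≈ 0.625.
E_I ∈ (0,1): normal good (necessity).

0.625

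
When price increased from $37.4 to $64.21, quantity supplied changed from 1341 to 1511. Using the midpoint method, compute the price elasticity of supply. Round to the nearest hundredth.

%ΔQ = (1511 − 1341)/[(1341 + 1511)/2] = 170/1426 ≈ 0.1192.
%Δp = (64.21 − 37.4)/[(37.4 + 64.21)/2] = 26.81/50.805 ≈ 0.5277.
Arc elasticity E = %ΔQ/%Δp ≈ 0.1192/0.5277 ≈ 0.23.
|E| < 1: supply is inelastic over this range.

0.23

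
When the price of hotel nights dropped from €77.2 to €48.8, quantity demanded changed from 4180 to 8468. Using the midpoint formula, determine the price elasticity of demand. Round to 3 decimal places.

%Δq = (8468 − 4180)/[(4180 + 8468)/2] = 4288/6324 ≈ 0.6781.
%Δp = (48.8 − 77.2)/[(77.2 + 48.8)/2] = -28.4/63 ≈ -0.4508.
Arc elasticity E = %Δq/%Δp ≈ 0.6781/-0.4508 ≈ -1.504.
|E| > 1: demand is elastic over this range.

-1.504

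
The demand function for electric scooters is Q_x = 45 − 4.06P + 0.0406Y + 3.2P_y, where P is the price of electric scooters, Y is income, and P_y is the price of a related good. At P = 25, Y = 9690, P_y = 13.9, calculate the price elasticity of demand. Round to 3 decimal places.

Evaluating quantity at (P, Y, P_y) gives Q_x = 45 − 4.06(25) + 0.0406(9690) + 3.2(13.9) = 45 − 101.5 + 393.414 + 44.48 = 381.394.
∂Q_x/∂P = −4.06, so E_p = (−4.06)·(25/381.394) ≈ -0.266.
|E_p| < 1: demand is inelastic.

-0.266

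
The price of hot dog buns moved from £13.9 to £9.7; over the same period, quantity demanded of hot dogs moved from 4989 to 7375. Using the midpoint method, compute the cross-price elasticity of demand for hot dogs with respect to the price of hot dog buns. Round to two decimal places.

%ΔQ_x = (7375 − 4989)/[(4989+7375)/2] = 2386/6182 ≈ 0.3860.
%ΔP_y = (9.7 − 13.9)/[(13.9+9.7)/2] ≈ -0.3559.
E_xy = 0.3860/-0.3559 ≈ -1.08.
E_xy < 0, so hot dogs and hot dog buns are complements.

-1.08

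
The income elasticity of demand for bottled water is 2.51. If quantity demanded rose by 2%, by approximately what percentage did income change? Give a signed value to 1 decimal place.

0.8

%ΔQ ≈ E × %ΔI ⇒ %ΔI = %ΔQ / E = (2%)/(2.51) ≈ 0.8%.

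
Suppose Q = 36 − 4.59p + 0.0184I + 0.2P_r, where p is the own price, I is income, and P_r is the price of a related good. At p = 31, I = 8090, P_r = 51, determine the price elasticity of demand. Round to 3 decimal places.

Substituting, Q = 36 − 4.59(31) + 0.0184(8090) + 0.2(51) = 36 − 142.29 + 148.856 + 10.2 = 52.766.
∂Q/∂p = −4.59, so E_p = (−4.59)·(31/52.766) ≈ -2.697.
|E_p| > 1: demand is elastic.

-2.697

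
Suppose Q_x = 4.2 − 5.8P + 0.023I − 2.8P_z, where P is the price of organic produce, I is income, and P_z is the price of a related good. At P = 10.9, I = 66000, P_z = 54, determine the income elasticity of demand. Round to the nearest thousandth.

1.161

Q_x = 4.2 − 5.8(10.9) + 0.023(66000) − 2.8(54) = 4.2 − 63.22 + 1518 − 151.2 = 1307.78.
∂Q_x/∂I = +0.023, so E_I = 0.023·(66000/1307.78) ≈ 1.161.
E_I > 1: normal good (luxury).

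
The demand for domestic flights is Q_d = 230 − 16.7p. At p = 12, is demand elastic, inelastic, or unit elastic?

At p = 12, Q_d = 29.6.
dQ_d/dp = −16.7.
Point elasticity E = (dQ_d/dp)·(p/Q_d) = -16.7 × 12/29.6 ≈ -6.770.
|E| ≈ 6.770 > 1, so demand is elastic.

elastic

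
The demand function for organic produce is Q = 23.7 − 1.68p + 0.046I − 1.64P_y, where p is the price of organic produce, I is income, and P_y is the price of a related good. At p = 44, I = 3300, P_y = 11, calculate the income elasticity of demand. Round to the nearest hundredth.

1.82

Substituting, Q = 23.7 − 1.68(44) + 0.046(3300) − 1.64(11) = 23.7 − 73.92 + 151.8 − 18.04 = 83.54.
∂Q/∂I = +0.046, so E_I = 0.046·(3300/83.54) ≈ 1.82.
E_I > 1: normal good (luxury).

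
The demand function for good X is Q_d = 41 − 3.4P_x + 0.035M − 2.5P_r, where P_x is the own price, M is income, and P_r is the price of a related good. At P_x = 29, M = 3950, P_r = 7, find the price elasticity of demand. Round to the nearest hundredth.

First evaluate Q_d: 41 − 3.4(29) + 0.035(3950) − 2.5(7) = 41 − 98.6 + 138.25 − 17.5 = 63.15.
∂Q_d/∂P_x = −3.4, so E_p = (−3.4)·(29/63.15) ≈ -1.56.
|E_p| > 1: demand is elastic.

-1.56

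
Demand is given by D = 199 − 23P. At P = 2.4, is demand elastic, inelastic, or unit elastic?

At P = 2.4, D = 143.8.
dD/dP = −23.
Point elasticity E = (dD/dP)·(P/D) = -23 × 2.4/143.8 ≈ -0.384.
|E| ≈ 0.384 < 1, so demand is inelastic.

inelastic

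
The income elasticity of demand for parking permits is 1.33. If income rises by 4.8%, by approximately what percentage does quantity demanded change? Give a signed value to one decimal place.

%ΔQ ≈ E × %ΔI = (1.33) × (4.8%) ≈ 6.4%.

6.4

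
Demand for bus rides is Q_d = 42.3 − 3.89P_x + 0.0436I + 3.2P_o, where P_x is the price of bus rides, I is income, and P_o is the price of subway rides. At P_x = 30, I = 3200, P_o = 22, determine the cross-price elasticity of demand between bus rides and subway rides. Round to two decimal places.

Substituting, Q_d = 42.3 − 3.89(30) + 0.0436(3200) + 3.2(22) = 42.3 − 116.7 + 139.52 + 70.4 = 135.52.
∂Q_d/∂P_o = +3.2, so E_xy = 3.2·(22/135.52) ≈ 0.52.
E_xy > 0: the goods are substitutes.

0.52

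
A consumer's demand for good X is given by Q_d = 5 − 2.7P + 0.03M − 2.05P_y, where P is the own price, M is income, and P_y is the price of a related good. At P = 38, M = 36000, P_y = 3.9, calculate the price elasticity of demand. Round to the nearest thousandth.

Evaluating quantity at (P, M, P_y) gives Q_d = 5 − 2.7(38) + 0.03(36000) − 2.05(3.9) = 5 − 102.6 + 1080 − 7.995 = 974.405.
∂Q_d/∂P = −2.7, so E_p = (−2.7)·(38/974.405) ≈ -0.105.
|E_p| < 1: demand is inelastic.

-0.105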